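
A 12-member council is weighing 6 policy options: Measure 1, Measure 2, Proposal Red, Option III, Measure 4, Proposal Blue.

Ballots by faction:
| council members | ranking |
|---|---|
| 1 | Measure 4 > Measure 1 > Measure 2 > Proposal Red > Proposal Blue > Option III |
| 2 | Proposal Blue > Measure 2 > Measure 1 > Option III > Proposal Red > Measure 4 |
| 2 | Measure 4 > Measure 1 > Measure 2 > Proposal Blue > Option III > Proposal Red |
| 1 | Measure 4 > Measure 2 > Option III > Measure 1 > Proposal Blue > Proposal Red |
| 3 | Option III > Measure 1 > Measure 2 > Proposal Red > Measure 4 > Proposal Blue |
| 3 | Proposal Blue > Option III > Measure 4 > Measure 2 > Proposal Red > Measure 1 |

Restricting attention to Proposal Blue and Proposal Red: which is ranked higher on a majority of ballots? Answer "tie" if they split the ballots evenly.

Proposal Blue

Ballots ranking Proposal Blue above Proposal Red: 2 + 2 + 1 + 3 = 8.
Ballots ranking Proposal Red above Proposal Blue: 12 − 8 = 4.
Proposal Blue wins the head-to-head 8–4.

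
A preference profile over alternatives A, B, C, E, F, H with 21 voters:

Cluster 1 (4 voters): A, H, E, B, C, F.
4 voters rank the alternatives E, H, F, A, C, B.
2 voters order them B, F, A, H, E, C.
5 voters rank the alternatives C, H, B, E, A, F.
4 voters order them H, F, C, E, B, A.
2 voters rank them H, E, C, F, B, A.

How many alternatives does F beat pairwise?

1

F against each rival (21 voters):
F vs A: F wins 12–9.
F vs B: B, 11–10.
F vs C: C wins 11–10.
F–E: E 15–6.
F–H: H 19–2.
F beats A; loses to B, C, E, H — 1 pairwise win.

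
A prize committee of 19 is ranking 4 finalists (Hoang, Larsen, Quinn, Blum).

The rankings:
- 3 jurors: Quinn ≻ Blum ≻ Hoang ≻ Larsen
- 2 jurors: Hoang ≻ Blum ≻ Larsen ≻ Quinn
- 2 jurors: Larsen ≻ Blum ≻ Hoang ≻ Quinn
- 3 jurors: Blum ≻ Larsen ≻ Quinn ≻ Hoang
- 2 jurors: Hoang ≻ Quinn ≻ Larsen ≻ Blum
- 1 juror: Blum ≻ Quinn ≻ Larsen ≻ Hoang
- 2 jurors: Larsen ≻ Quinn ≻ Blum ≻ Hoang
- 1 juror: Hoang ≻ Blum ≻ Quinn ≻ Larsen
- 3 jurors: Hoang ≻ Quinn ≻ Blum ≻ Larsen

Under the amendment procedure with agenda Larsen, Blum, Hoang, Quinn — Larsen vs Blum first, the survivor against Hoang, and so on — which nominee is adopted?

Quinn

Round 1: Larsen vs Blum — 6–13, Blum advances.
Round 2: Blum vs Hoang — 11–8, Blum advances.
Round 3: Blum vs Quinn — 9–10, Quinn advances.
The agenda winner is Quinn.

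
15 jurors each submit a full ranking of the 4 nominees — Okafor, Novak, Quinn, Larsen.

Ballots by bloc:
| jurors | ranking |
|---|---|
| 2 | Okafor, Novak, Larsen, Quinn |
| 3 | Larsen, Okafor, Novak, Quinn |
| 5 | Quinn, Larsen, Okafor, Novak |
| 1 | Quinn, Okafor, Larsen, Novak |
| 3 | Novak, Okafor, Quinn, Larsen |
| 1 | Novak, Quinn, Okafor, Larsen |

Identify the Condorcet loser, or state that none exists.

Pairwise majorities:
Okafor vs Novak: Okafor wins 11–4.
Okafor vs Quinn: Okafor wins 8–7.
Okafor–Larsen: Larsen 8–7.
Novak vs Quinn: 2+3+3+1 = 9 for Novak, 6 for Quinn — Novak by 9–6.
Novak vs Larsen: 6 to 9, Larsen.
Quinn vs Larsen: Quinn wins 10–5.
Every nominee wins at least one matchup (Okafor beats Novak; Novak beats Quinn; Quinn beats Larsen; Larsen beats Okafor), so there is no Condorcet loser.

none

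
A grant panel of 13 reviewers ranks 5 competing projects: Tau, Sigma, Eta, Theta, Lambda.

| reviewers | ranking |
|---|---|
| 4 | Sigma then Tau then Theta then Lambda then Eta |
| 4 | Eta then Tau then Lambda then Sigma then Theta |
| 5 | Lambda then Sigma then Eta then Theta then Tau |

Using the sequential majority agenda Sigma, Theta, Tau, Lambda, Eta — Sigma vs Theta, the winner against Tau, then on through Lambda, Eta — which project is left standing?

Round 1: Sigma vs Theta — 13–0, Sigma advances.
Round 2: Sigma vs Tau — 9–4, Sigma advances.
Round 3: Sigma vs Lambda — 4–9, Lambda advances.
Round 4: Lambda vs Eta — 9–4, Lambda advances.
The agenda winner is Lambda.

Lambda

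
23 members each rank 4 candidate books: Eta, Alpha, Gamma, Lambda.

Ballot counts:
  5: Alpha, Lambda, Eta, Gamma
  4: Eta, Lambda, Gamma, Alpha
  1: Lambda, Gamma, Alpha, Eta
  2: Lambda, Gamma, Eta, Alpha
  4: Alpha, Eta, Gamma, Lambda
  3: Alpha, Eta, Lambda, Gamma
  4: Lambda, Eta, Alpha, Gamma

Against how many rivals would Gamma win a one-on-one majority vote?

Gamma against each rival (23 members):
Gamma vs Eta: Eta wins 20–3.
Gamma–Alpha: Alpha 16–7.
Gamma vs Lambda: Lambda, 19–4.
Gamma beats no one; loses to Eta, Alpha, Lambda — 0 pairwise wins.

0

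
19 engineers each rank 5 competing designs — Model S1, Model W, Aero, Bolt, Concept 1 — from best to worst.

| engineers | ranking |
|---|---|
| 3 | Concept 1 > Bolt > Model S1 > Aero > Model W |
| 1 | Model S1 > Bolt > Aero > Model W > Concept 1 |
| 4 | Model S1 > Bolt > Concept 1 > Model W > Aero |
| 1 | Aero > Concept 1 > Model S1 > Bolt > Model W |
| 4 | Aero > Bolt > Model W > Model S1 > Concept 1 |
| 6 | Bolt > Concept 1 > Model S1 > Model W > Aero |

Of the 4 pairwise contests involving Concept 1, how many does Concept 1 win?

3

Concept 1 against each rival (19 engineers):
Concept 1 vs Model S1: Concept 1 is ranked higher on 3+1+6 = 10 ballots, Model S1 on 9. Concept 1 wins 10–9.
Concept 1 vs Model W: 14 to 5, Concept 1.
Concept 1 vs Aero: Concept 1 preferred on 3+4+6 = 13 ballots; Concept 1 wins 13–6.
Concept 1 vs Bolt: 3+1 = 4 for Concept 1, 15 for Bolt — Bolt by 15–4.
Concept 1 beats Model S1, Model W, Aero; loses to Bolt — 3 pairwise wins.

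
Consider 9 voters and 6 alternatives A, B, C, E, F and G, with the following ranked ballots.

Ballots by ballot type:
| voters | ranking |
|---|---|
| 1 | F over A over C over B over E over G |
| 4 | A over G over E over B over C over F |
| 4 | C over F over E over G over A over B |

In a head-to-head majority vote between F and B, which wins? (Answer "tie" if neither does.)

F

Ballots ranking F above B: 1 + 4 = 5.
Ballots ranking B above F: 9 − 5 = 4.
F wins the head-to-head 5–4.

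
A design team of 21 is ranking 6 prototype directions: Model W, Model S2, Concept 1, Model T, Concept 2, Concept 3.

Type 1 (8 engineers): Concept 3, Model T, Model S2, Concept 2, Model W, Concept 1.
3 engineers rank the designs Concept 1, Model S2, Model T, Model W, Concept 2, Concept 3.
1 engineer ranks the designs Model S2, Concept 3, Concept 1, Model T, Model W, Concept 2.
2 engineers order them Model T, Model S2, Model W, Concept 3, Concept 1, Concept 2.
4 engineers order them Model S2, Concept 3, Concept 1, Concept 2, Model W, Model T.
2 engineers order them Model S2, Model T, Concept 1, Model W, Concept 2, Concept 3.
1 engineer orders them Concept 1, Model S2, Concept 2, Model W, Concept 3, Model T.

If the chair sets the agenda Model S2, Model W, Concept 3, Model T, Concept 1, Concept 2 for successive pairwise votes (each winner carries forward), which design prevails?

Model S2

Round 1: Model S2 vs Model W — 21–0, Model S2 advances.
Round 2: Model S2 vs Concept 3 — 13–8, Model S2 advances.
Round 3: Model S2 vs Model T — 11–10, Model S2 advances.
Round 4: Model S2 vs Concept 1 — 17–4, Model S2 advances.
Round 5: Model S2 vs Concept 2 — 21–0, Model S2 advances.
Model S2 survives the agenda.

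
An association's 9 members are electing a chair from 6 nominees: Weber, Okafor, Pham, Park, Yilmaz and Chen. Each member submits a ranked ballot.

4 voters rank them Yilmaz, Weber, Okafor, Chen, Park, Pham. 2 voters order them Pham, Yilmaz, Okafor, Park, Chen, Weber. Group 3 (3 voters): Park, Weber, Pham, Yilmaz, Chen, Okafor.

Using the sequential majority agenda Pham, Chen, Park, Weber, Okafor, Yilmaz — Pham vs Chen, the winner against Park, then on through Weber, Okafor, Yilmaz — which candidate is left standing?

Round 1: Pham vs Chen — 5–4, Pham advances.
Round 2: Pham vs Park — 2–7, Park advances.
Round 3: Park vs Weber — 5–4, Park advances.
Round 4: Park vs Okafor — 3–6, Okafor advances.
Round 5: Okafor vs Yilmaz — 0–9, Yilmaz advances.
The agenda winner is Yilmaz.

Yilmaz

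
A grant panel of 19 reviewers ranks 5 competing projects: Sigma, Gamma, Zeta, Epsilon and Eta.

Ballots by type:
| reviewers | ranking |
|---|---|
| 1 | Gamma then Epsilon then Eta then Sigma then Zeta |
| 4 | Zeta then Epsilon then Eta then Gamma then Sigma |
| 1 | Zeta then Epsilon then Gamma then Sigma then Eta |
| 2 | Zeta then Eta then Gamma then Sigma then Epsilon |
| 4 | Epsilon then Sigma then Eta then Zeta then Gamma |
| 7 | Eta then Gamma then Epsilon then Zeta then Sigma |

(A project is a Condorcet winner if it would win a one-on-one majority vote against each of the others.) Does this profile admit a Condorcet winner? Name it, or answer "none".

Head-to-head results (19 reviewers):
Sigma vs Gamma: Sigma is ranked higher on 4 ballots, Gamma on 15. Gamma wins 15–4.
Sigma vs Zeta: Sigma is ranked higher on 1+4 = 5 ballots, Zeta on 14. Zeta wins 14–5.
Sigma–Epsilon: Epsilon 17–2.
Sigma–Eta: Eta 14–5.
Gamma vs Zeta: Gamma preferred on 1+7 = 8 ballots; Zeta wins 11–8.
Gamma vs Epsilon: Gamma preferred on 1+2+7 = 10 ballots; Gamma wins 10–9.
Gamma–Eta: Eta 17–2.
Zeta vs Epsilon: Epsilon, 12–7.
Zeta vs Eta: 7 to 12, Eta.
Epsilon vs Eta: Epsilon preferred on 1+4+1+4 = 10 ballots; Epsilon wins 10–9.
No project is unbeaten: Sigma loses to Gamma; Gamma loses to Zeta; Zeta loses to Epsilon; Epsilon loses to Gamma; Eta loses to Epsilon. In particular Gamma > Epsilon > Zeta > Gamma is a majority cycle — no Condorcet winner exists.

none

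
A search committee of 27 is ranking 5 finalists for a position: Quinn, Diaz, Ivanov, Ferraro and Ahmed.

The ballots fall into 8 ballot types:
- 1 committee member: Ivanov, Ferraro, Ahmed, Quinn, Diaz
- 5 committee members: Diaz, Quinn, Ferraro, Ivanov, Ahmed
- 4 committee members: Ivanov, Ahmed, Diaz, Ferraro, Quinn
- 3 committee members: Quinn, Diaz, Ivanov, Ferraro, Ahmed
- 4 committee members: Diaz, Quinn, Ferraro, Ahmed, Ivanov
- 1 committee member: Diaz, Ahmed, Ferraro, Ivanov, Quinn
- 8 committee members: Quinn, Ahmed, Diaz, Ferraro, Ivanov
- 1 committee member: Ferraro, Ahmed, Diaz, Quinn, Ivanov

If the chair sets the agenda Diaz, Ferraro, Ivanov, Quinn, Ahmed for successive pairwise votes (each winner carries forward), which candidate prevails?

Round 1: Diaz vs Ferraro — 25–2, Diaz advances.
Round 2: Diaz vs Ivanov — 22–5, Diaz advances.
Round 3: Diaz vs Quinn — 15–12, Diaz advances.
Round 4: Diaz vs Ahmed — 13–14, Ahmed advances.
Ahmed survives the agenda.

Ahmed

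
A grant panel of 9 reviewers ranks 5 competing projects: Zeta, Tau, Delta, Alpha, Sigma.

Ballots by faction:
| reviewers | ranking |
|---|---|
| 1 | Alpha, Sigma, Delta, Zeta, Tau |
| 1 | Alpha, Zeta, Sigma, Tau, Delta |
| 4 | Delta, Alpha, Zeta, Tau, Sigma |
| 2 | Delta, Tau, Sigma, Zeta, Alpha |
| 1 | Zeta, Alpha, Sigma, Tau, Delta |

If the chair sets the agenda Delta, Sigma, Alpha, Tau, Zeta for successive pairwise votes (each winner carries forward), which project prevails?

Round 1: Delta vs Sigma — 6–3, Delta advances.
Round 2: Delta vs Alpha — 6–3, Delta advances.
Round 3: Delta vs Tau — 7–2, Delta advances.
Round 4: Delta vs Zeta — 7–2, Delta advances.
The agenda winner is Delta.

Delta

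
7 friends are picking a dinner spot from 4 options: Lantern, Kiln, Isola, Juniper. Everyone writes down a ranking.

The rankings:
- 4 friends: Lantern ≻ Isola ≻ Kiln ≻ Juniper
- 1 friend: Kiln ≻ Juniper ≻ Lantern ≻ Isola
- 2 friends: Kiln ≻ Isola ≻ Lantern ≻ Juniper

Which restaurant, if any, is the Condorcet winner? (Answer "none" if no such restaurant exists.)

Head-to-head results (7 friends):
Lantern vs Kiln: Lantern, 4–3.
Lantern vs Isola: Lantern wins 5–2.
Lantern–Juniper: Lantern 6–1.
Kiln vs Isola: Kiln preferred on 1+2 = 3 ballots; Isola wins 4–3.
Kiln vs Juniper: Kiln wins 7–0.
Isola vs Juniper: 6 to 1, Isola.
Only Lantern has no losses; Lantern is the Condorcet winner.

Lantern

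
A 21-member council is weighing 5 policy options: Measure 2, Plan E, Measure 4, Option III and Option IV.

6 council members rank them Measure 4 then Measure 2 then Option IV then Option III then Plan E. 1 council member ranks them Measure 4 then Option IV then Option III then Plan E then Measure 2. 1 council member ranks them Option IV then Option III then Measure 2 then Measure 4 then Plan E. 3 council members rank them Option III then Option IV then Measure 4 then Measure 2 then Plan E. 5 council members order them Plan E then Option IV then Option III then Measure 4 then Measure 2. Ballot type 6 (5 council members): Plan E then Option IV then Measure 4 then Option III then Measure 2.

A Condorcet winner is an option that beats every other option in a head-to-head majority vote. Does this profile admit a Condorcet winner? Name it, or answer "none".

Option IV

Head-to-head results (21 council members):
Measure 2 vs Plan E: Plan E, 11–10.
Measure 2–Measure 4: Measure 4 20–1.
Measure 2 vs Option III: Option III wins 15–6.
Measure 2–Option IV: Option IV 15–6.
Plan E vs Measure 4: Measure 4, 11–10.
Plan E vs Option III: Option III, 11–10.
Plan E vs Option IV: Option IV wins 11–10.
Measure 4 vs Option III: Measure 4, 12–9.
Measure 4–Option IV: Option IV 14–7.
Option III vs Option IV: Option IV, 18–3.
Option IV beats each of Measure 2, Plan E, Measure 4, Option III — Option IV is the Condorcet winner.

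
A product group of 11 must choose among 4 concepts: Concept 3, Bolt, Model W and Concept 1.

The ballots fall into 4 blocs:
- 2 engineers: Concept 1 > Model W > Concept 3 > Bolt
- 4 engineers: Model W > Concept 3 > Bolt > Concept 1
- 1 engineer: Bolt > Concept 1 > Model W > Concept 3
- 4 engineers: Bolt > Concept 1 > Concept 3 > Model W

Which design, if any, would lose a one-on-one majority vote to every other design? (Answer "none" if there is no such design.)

none

Head-to-head results (11 engineers):
Concept 3 vs Bolt: Concept 3 is ranked higher on 2+4 = 6 ballots, Bolt on 5. Concept 3 wins 6–5.
Concept 3 vs Model W: Model W, 7–4.
Concept 3 vs Concept 1: Concept 1 wins 7–4.
Bolt vs Model W: 1+4 = 5 for Bolt, 6 for Model W — Model W by 6–5.
Bolt vs Concept 1: Bolt is ranked higher on 4+1+4 = 9 ballots, Concept 1 on 2. Bolt wins 9–2.
Model W vs Concept 1: Model W preferred on 4 ballots; Concept 1 wins 7–4.
No design is winless: Concept 3 beats Bolt; Bolt beats Concept 1; Model W beats Concept 3; Concept 1 beats Concept 3. There is no Condorcet loser.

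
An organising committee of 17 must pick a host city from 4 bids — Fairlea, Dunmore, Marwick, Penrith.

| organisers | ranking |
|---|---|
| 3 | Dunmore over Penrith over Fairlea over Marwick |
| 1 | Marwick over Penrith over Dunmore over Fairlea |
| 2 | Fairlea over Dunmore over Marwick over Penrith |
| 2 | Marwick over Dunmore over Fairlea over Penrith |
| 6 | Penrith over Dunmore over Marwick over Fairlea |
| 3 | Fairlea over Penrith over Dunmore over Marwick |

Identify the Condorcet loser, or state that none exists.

Head-to-head results (17 organisers):
Fairlea vs Dunmore: 2+3 = 5 for Fairlea, 12 for Dunmore — Dunmore by 12–5.
Fairlea vs Marwick: Marwick, 9–8.
Fairlea vs Penrith: 7 to 10, Penrith.
Dunmore vs Marwick: Dunmore, 14–3.
Dunmore vs Penrith: Penrith, 10–7.
Marwick vs Penrith: Marwick is ranked higher on 1+2+2 = 5 ballots, Penrith on 12. Penrith wins 12–5.
Only Fairlea has no wins; Fairlea is the Condorcet loser.

Fairlea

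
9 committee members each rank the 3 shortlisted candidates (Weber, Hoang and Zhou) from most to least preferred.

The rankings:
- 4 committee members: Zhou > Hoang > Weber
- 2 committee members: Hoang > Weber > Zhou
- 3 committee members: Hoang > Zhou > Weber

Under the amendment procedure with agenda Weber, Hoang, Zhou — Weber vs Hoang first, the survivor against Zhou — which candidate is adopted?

Hoang

Round 1: Weber vs Hoang — 0–9, Hoang advances.
Round 2: Hoang vs Zhou — 5–4, Hoang advances.
Hoang survives the agenda.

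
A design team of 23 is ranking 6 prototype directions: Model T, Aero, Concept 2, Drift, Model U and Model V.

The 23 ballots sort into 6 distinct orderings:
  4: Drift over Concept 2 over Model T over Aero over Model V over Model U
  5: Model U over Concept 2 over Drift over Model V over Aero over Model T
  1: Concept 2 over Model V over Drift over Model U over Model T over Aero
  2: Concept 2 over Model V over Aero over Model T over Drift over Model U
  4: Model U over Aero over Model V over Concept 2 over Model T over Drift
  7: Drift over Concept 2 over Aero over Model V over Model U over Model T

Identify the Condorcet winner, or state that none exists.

Pairwise majorities:
Model T vs Aero: 4+1 = 5 for Model T, 18 for Aero — Aero by 18–5.
Model T vs Concept 2: Model T is ranked higher on 0 ballots, Concept 2 on 23. Concept 2 wins 23–0.
Model T vs Drift: 2+4 = 6 for Model T, 17 for Drift — Drift by 17–6.
Model T vs Model U: Model U, 17–6.
Model T vs Model V: Model V, 19–4.
Aero vs Concept 2: Concept 2, 19–4.
Aero vs Drift: Aero preferred on 2+4 = 6 ballots; Drift wins 17–6.
Aero vs Model U: 4+2+7 = 13 for Aero, 10 for Model U — Aero by 13–10.
Aero–Model V: Aero 15–8.
Concept 2 vs Drift: Concept 2 preferred on 5+1+2+4 = 12 ballots; Concept 2 wins 12–11.
Concept 2 vs Model U: 4+1+2+7 = 14 for Concept 2, 9 for Model U — Concept 2 by 14–9.
Concept 2 vs Model V: 4+5+1+2+7 = 19 for Concept 2, 4 for Model V — Concept 2 by 19–4.
Drift vs Model U: Drift wins 14–9.
Drift–Model V: Drift 16–7.
Model U vs Model V: Model V wins 14–9.
Concept 2 defeats every rival head-to-head and is the Condorcet winner.

Concept 2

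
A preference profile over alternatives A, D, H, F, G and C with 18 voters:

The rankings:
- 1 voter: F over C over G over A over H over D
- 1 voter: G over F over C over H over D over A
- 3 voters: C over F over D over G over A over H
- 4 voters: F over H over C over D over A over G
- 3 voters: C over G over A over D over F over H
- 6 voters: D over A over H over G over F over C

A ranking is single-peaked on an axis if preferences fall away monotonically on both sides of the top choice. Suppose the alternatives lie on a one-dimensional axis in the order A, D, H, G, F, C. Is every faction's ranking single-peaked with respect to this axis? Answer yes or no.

Axis positions: A=1, D=2, H=3, G=4, F=5, C=6.
Faction 1: ranking walks positions 5-6-4-1-3-2; A is ranked above H even though H lies between A and the peak F on the axis — preferences dip and rise again. Not single-peaked.
Faction 2 (peak G at position 4): ranking walks positions 4-5-6-3-2-1, expanding outward from the peak — single-peaked.
Faction 3: ranking walks positions 6-5-2-4-1-3; D is ranked above G even though G lies between D and the peak C on the axis — preferences dip and rise again. Not single-peaked.
Faction 4: ranking walks positions 5-3-6-2-1-4; H is ranked above G even though G lies between H and the peak F on the axis — preferences dip and rise again. Not single-peaked.
Faction 5: ranking walks positions 6-4-1-2-5-3; G is ranked above F even though F lies between G and the peak C on the axis — preferences dip and rise again. Not single-peaked.
Faction 6 (peak D at position 2): ranking walks positions 2-1-3-4-5-6, expanding outward from the peak — single-peaked.
Faction 1 violates single-peakedness, so the profile is not single-peaked on this axis.

no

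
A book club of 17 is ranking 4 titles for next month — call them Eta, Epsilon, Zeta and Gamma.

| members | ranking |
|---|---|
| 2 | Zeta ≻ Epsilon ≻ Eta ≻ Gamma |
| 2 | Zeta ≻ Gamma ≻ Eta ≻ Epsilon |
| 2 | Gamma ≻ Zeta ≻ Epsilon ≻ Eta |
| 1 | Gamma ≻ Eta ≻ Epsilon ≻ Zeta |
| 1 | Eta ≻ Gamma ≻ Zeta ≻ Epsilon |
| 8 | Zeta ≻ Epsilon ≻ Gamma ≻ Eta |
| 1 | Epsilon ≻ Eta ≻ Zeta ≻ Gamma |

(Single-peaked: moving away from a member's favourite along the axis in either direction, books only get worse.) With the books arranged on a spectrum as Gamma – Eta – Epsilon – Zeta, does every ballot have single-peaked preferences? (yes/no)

Axis positions: Gamma=1, Eta=2, Epsilon=3, Zeta=4.
Type 1 (peak Zeta at position 4): ranking walks positions 4-3-2-1, expanding outward from the peak — single-peaked.
Type 2: ranking walks positions 4-1-2-3; Gamma is ranked above Epsilon even though Epsilon lies between Gamma and the peak Zeta on the axis — preferences dip and rise again. Not single-peaked.
Type 3: ranking walks positions 1-4-3-2; Zeta is ranked above Eta even though Eta lies between Zeta and the peak Gamma on the axis — preferences dip and rise again. Not single-peaked.
Type 4 (peak Gamma at position 1): ranking walks positions 1-2-3-4, expanding outward from the peak — single-peaked.
Type 5: ranking walks positions 2-1-4-3; Zeta is ranked above Epsilon even though Epsilon lies between Zeta and the peak Eta on the axis — preferences dip and rise again. Not single-peaked.
Type 6: ranking walks positions 4-3-1-2; Gamma is ranked above Eta even though Eta lies between Gamma and the peak Zeta on the axis — preferences dip and rise again. Not single-peaked.
Type 7 (peak Epsilon at position 3): ranking walks positions 3-2-4-1, expanding outward from the peak — single-peaked.
Type 2 violates single-peakedness, so the profile is not single-peaked on this axis.

no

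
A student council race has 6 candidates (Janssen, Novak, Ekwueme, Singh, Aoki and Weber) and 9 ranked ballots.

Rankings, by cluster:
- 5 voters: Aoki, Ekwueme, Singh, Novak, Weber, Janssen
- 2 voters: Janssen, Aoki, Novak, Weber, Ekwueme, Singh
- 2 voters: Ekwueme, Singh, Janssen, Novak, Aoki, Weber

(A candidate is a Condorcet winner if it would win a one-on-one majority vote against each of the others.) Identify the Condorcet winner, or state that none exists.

Aoki

Check each pair by majority over 9 ballots:
Janssen vs Novak: Novak, 5–4.
Janssen vs Ekwueme: Ekwueme, 7–2.
Janssen vs Singh: 2 to 7, Singh.
Janssen vs Aoki: Aoki wins 5–4.
Janssen vs Weber: 2+2 = 4 for Janssen, 5 for Weber — Weber by 5–4.
Novak vs Ekwueme: Ekwueme wins 7–2.
Novak vs Singh: 2 to 7, Singh.
Novak vs Aoki: Aoki wins 7–2.
Novak vs Weber: Novak wins 9–0.
Ekwueme vs Singh: Ekwueme preferred on 5+2+2 = 9 ballots; Ekwueme wins 9–0.
Ekwueme vs Aoki: 2 to 7, Aoki.
Ekwueme vs Weber: Ekwueme, 7–2.
Singh vs Aoki: Aoki, 7–2.
Singh vs Weber: Singh, 7–2.
Aoki vs Weber: 9 to 0, Aoki.
Aoki defeats every rival head-to-head and is the Condorcet winner.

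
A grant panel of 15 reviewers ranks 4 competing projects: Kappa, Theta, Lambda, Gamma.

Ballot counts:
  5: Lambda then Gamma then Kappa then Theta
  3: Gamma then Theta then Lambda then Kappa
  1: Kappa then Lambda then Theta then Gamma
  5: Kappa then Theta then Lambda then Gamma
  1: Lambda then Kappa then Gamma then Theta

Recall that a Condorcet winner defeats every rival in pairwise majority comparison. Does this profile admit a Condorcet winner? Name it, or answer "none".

Head-to-head results (15 reviewers):
Kappa vs Theta: Kappa preferred on 5+1+5+1 = 12 ballots; Kappa wins 12–3.
Kappa vs Lambda: 1+5 = 6 for Kappa, 9 for Lambda — Lambda by 9–6.
Kappa vs Gamma: 1+5+1 = 7 for Kappa, 8 for Gamma — Gamma by 8–7.
Theta vs Lambda: 3+5 = 8 for Theta, 7 for Lambda — Theta by 8–7.
Theta vs Gamma: Theta preferred on 1+5 = 6 ballots; Gamma wins 9–6.
Lambda vs Gamma: 5+1+5+1 = 12 for Lambda, 3 for Gamma — Lambda by 12–3.
Each project drops at least one matchup (Kappa loses to Lambda; Theta loses to Kappa; Lambda loses to Theta; Gamma loses to Lambda); the cycle Kappa > Theta > Lambda > Kappa rules out a Condorcet winner.

none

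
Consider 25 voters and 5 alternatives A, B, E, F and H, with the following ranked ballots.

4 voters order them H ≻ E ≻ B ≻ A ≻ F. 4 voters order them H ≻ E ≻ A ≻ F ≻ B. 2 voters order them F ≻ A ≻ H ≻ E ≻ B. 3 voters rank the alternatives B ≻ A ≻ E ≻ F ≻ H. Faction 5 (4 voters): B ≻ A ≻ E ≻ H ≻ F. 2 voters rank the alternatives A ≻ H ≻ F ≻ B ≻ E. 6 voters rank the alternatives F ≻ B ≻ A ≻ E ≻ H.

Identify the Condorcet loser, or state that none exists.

Head-to-head results (25 voters):
A vs B: A is ranked higher on 4+2+2 = 8 ballots, B on 17. B wins 17–8.
A vs E: A preferred on 2+3+4+2+6 = 17 ballots; A wins 17–8.
A–F: A 17–8.
A vs H: 17 to 8, A.
B vs E: 15 to 10, B.
B vs F: B is ranked higher on 4+3+4 = 11 ballots, F on 14. F wins 14–11.
B vs H: B wins 13–12.
E vs F: 4+4+3+4 = 15 for E, 10 for F — E by 15–10.
E vs H: E, 13–12.
F vs H: 11 to 14, H.
No alternative is winless: A beats E; B beats A; E beats F; F beats B; H beats F. There is no Condorcet loser.

none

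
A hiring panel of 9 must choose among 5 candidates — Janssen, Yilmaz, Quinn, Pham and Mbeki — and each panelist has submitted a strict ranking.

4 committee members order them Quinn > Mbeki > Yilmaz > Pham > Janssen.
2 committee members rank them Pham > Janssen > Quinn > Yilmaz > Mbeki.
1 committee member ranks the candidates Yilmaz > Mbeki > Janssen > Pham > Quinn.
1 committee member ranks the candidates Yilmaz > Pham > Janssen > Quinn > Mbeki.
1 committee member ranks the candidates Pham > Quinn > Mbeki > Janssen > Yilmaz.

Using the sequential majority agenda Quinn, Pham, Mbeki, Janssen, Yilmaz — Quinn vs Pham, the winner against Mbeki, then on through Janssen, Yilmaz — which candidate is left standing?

Round 1: Quinn vs Pham — 4–5, Pham advances.
Round 2: Pham vs Mbeki — 4–5, Mbeki advances.
Round 3: Mbeki vs Janssen — 6–3, Mbeki advances.
Round 4: Mbeki vs Yilmaz — 5–4, Mbeki advances.
The agenda winner is Mbeki.

Mbeki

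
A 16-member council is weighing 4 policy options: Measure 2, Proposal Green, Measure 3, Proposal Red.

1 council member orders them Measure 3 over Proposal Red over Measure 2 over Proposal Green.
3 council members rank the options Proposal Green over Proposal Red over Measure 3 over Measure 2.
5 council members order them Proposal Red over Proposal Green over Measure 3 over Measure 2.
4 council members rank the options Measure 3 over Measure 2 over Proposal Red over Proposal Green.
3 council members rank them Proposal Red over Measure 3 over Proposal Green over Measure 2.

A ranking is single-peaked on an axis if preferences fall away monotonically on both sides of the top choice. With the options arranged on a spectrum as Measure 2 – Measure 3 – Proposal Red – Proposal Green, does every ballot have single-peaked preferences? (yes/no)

Axis positions: Measure 2=1, Measure 3=2, Proposal Red=3, Proposal Green=4.
Faction 1 (peak Measure 3 at position 2): ranking walks positions 2-3-1-4, expanding outward from the peak — single-peaked.
Faction 2 (peak Proposal Green at position 4): ranking walks positions 4-3-2-1, expanding outward from the peak — single-peaked.
Faction 3 (peak Proposal Red at position 3): ranking walks positions 3-4-2-1, expanding outward from the peak — single-peaked.
Faction 4 (peak Measure 3 at position 2): ranking walks positions 2-1-3-4, expanding outward from the peak — single-peaked.
Faction 5 (peak Proposal Red at position 3): ranking walks positions 3-2-4-1, expanding outward from the peak — single-peaked.
Every ranking is single-peaked on this axis.

yes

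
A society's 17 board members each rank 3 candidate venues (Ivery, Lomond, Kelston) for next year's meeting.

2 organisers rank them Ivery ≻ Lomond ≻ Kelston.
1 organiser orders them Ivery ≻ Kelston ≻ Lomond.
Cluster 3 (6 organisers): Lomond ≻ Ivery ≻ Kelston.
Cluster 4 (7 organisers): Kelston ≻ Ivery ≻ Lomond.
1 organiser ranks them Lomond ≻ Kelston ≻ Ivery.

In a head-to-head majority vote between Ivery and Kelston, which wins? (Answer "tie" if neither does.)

Ballots ranking Ivery above Kelston: 2 + 1 + 6 = 9.
Ballots ranking Kelston above Ivery: 17 − 9 = 8.
Ivery wins the head-to-head 9–8.

Ivery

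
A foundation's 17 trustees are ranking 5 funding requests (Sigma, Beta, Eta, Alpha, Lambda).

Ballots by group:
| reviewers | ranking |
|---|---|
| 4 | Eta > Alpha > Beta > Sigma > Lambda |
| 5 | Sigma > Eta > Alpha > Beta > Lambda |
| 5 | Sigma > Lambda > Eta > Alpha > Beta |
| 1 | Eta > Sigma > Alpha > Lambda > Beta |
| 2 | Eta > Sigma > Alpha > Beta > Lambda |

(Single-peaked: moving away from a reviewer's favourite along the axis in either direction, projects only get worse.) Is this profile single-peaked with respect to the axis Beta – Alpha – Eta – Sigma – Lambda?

yes

Axis positions: Beta=1, Alpha=2, Eta=3, Sigma=4, Lambda=5.
Group 1 (peak Eta at position 3): ranking walks positions 3-2-1-4-5, expanding outward from the peak — single-peaked.
Group 2 (peak Sigma at position 4): ranking walks positions 4-3-2-1-5, expanding outward from the peak — single-peaked.
Group 3 (peak Sigma at position 4): ranking walks positions 4-5-3-2-1, expanding outward from the peak — single-peaked.
Group 4 (peak Eta at position 3): ranking walks positions 3-4-2-5-1, expanding outward from the peak — single-peaked.
Group 5 (peak Eta at position 3): ranking walks positions 3-4-2-1-5, expanding outward from the peak — single-peaked.
Every ranking is single-peaked on this axis.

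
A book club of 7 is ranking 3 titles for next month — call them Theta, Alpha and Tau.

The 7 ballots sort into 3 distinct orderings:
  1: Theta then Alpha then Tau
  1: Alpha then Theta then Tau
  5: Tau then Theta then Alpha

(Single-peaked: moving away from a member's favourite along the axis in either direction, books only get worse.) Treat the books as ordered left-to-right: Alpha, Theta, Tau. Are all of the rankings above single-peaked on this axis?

yes

Axis positions: Alpha=1, Theta=2, Tau=3.
Bloc 1 (peak Theta at position 2): ranking walks positions 2-1-3, expanding outward from the peak — single-peaked.
Bloc 2 (peak Alpha at position 1): ranking walks positions 1-2-3, expanding outward from the peak — single-peaked.
Bloc 3 (peak Tau at position 3): ranking walks positions 3-2-1, expanding outward from the peak — single-peaked.
Every ranking is single-peaked on this axis.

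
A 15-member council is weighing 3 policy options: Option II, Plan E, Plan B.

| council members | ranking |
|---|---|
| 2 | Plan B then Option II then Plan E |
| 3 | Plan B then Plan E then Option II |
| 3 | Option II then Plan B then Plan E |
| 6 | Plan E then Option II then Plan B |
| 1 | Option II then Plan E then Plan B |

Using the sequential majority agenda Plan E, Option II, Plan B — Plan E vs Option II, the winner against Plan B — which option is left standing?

Plan B

Round 1: Plan E vs Option II — 9–6, Plan E advances.
Round 2: Plan E vs Plan B — 7–8, Plan B advances.
The agenda winner is Plan B.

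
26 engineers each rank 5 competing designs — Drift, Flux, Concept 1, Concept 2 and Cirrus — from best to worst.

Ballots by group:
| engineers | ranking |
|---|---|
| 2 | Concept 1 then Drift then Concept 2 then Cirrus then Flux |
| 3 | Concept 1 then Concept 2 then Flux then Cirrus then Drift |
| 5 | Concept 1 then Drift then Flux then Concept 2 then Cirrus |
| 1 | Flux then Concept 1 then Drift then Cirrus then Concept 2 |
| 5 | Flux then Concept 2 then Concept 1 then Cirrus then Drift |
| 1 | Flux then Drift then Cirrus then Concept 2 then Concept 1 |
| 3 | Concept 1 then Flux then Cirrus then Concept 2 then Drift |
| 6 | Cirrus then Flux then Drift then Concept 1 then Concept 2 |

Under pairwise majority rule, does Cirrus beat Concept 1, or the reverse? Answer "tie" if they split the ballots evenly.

Concept 1

Ballots ranking Cirrus above Concept 1: 1 + 6 = 7.
Ballots ranking Concept 1 above Cirrus: 26 − 7 = 19.
Concept 1 wins the head-to-head 19–7.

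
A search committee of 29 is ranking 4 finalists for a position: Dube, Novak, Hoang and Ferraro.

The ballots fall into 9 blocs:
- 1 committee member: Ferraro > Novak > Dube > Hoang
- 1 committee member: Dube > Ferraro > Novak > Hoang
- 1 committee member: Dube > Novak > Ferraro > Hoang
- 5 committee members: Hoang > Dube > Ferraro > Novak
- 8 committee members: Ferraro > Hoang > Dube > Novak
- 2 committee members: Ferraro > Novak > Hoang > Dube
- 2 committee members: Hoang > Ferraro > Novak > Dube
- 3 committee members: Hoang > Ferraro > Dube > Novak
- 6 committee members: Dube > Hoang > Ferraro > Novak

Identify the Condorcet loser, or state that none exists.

Head-to-head results (29 committee members):
Dube vs Novak: Dube, 24–5.
Dube vs Hoang: Hoang wins 20–9.
Dube vs Ferraro: Ferraro wins 16–13.
Novak vs Hoang: Novak is ranked higher on 1+1+1+2 = 5 ballots, Hoang on 24. Hoang wins 24–5.
Novak–Ferraro: Ferraro 28–1.
Hoang vs Ferraro: Hoang, 16–13.
Only Novak has no wins; Novak is the Condorcet loser.

Novak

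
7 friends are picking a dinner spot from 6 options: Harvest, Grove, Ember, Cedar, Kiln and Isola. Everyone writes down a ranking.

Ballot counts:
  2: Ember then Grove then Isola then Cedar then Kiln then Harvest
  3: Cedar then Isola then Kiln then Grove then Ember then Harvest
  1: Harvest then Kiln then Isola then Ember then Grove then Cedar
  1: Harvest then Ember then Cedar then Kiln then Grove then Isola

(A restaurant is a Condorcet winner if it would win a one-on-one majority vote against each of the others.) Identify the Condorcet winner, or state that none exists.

none

Head-to-head results (7 friends):
Harvest vs Grove: 1+1 = 2 for Harvest, 5 for Grove — Grove by 5–2.
Harvest vs Ember: Harvest is ranked higher on 1+1 = 2 ballots, Ember on 5. Ember wins 5–2.
Harvest vs Cedar: 1+1 = 2 for Harvest, 5 for Cedar — Cedar by 5–2.
Harvest vs Kiln: Kiln, 5–2.
Harvest vs Isola: Isola wins 5–2.
Grove vs Ember: 3 for Grove, 4 for Ember — Ember by 4–3.
Grove–Cedar: Cedar 4–3.
Grove vs Kiln: 2 to 5, Kiln.
Grove vs Isola: Isola wins 4–3.
Ember vs Cedar: Ember, 4–3.
Ember–Kiln: Kiln 4–3.
Ember vs Isola: Isola wins 4–3.
Cedar vs Kiln: Cedar is ranked higher on 2+3+1 = 6 ballots, Kiln on 1. Cedar wins 6–1.
Cedar vs Isola: Cedar, 4–3.
Kiln vs Isola: Kiln is ranked higher on 1+1 = 2 ballots, Isola on 5. Isola wins 5–2.
Each restaurant drops at least one matchup (Harvest loses to Grove; Grove loses to Ember; Ember loses to Kiln; Cedar loses to Ember; Kiln loses to Cedar; Isola loses to Cedar); the cycle Ember > Cedar > Kiln > Ember rules out a Condorcet winner.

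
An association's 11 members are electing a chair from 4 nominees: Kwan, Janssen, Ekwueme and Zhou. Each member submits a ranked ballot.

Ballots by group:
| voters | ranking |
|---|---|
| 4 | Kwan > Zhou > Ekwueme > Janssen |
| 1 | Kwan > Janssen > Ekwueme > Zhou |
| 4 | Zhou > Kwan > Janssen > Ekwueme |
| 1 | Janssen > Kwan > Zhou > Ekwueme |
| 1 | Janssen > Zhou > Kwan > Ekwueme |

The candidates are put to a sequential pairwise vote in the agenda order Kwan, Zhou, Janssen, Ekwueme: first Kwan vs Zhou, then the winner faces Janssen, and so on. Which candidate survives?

Kwan

Round 1: Kwan vs Zhou — 6–5, Kwan advances.
Round 2: Kwan vs Janssen — 9–2, Kwan advances.
Round 3: Kwan vs Ekwueme — 11–0, Kwan advances.
The agenda winner is Kwan.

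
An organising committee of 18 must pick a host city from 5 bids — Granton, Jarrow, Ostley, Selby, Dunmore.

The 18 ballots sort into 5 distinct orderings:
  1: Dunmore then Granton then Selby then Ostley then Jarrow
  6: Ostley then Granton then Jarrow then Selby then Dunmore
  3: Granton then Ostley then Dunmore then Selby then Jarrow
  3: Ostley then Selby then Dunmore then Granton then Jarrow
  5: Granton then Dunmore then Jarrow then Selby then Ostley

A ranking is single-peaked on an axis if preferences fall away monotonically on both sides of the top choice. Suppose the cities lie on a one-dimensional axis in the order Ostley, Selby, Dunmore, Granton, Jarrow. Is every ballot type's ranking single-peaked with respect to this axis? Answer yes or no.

no

Axis positions: Ostley=1, Selby=2, Dunmore=3, Granton=4, Jarrow=5.
Ballot type 1 (peak Dunmore at position 3): ranking walks positions 3-4-2-1-5, expanding outward from the peak — single-peaked.
Ballot type 2: ranking walks positions 1-4-5-2-3; Granton is ranked above Selby even though Selby lies between Granton and the peak Ostley on the axis — preferences dip and rise again. Not single-peaked.
Ballot type 3: ranking walks positions 4-1-3-2-5; Ostley is ranked above Dunmore even though Dunmore lies between Ostley and the peak Granton on the axis — preferences dip and rise again. Not single-peaked.
Ballot type 4 (peak Ostley at position 1): ranking walks positions 1-2-3-4-5, expanding outward from the peak — single-peaked.
Ballot type 5 (peak Granton at position 4): ranking walks positions 4-3-5-2-1, expanding outward from the peak — single-peaked.
Ballot type 2 violates single-peakedness, so the profile is not single-peaked on this axis.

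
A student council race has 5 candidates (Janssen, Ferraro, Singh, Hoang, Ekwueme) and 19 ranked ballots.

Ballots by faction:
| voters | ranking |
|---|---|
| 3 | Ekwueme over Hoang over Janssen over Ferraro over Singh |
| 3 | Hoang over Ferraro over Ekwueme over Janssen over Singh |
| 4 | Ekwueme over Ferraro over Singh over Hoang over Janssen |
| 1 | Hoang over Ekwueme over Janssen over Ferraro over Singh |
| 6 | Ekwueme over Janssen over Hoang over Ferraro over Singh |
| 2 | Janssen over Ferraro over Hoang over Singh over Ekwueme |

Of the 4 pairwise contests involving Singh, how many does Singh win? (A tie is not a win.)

0

Singh against each rival (19 voters):
Singh vs Janssen: 4 for Singh, 15 for Janssen — Janssen by 15–4.
Singh–Ferraro: Ferraro 19–0.
Singh vs Hoang: Hoang wins 15–4.
Singh vs Ekwueme: 2 to 17, Ekwueme.
Singh beats no one; loses to Janssen, Ferraro, Hoang, Ekwueme — 0 pairwise wins.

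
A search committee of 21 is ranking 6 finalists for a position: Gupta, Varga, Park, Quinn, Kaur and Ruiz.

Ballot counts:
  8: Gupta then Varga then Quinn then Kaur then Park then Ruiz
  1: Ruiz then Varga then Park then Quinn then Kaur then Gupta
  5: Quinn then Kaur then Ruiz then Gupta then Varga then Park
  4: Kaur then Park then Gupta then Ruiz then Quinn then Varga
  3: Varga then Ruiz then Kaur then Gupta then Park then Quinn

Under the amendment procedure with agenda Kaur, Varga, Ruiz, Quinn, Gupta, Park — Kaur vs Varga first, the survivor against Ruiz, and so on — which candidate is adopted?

Round 1: Kaur vs Varga — 9–12, Varga advances.
Round 2: Varga vs Ruiz — 11–10, Varga advances.
Round 3: Varga vs Quinn — 12–9, Varga advances.
Round 4: Varga vs Gupta — 4–17, Gupta advances.
Round 5: Gupta vs Park — 16–5, Gupta advances.
Gupta survives the agenda.

Gupta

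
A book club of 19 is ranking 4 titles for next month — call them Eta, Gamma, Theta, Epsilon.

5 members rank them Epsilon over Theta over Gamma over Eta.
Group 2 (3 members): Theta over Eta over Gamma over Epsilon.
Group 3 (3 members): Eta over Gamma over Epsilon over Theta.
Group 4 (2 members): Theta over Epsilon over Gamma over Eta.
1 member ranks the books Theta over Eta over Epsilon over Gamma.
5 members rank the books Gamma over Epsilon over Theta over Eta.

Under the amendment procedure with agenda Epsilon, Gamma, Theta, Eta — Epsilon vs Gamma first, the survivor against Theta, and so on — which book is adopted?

Theta

Round 1: Epsilon vs Gamma — 8–11, Gamma advances.
Round 2: Gamma vs Theta — 8–11, Theta advances.
Round 3: Theta vs Eta — 16–3, Theta advances.
Theta survives the agenda.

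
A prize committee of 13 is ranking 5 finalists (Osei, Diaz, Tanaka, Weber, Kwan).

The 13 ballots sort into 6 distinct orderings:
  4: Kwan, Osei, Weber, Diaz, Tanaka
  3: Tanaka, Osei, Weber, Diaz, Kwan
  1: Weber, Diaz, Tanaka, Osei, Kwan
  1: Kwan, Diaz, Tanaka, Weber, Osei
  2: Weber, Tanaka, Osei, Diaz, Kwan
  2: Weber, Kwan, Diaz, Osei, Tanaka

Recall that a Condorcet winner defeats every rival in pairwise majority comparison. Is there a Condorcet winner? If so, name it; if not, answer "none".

Check each pair by majority over 13 ballots:
Osei vs Diaz: 4+3+2 = 9 for Osei, 4 for Diaz — Osei by 9–4.
Osei vs Tanaka: Tanaka wins 7–6.
Osei vs Weber: Osei, 7–6.
Osei vs Kwan: Kwan wins 7–6.
Diaz vs Tanaka: Diaz preferred on 4+1+1+2 = 8 ballots; Diaz wins 8–5.
Diaz vs Weber: Diaz is ranked higher on 1 ballot, Weber on 12. Weber wins 12–1.
Diaz vs Kwan: Kwan, 7–6.
Tanaka vs Weber: Tanaka is ranked higher on 3+1 = 4 ballots, Weber on 9. Weber wins 9–4.
Tanaka–Kwan: Kwan 7–6.
Weber vs Kwan: 3+1+2+2 = 8 for Weber, 5 for Kwan — Weber by 8–5.
Every nominee loses at least once (Osei loses to Tanaka; Diaz loses to Osei; Tanaka loses to Diaz; Weber loses to Osei; Kwan loses to Weber). The majority relation contains the cycle Osei > Diaz > Tanaka > Osei, so there is no Condorcet winner.

none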